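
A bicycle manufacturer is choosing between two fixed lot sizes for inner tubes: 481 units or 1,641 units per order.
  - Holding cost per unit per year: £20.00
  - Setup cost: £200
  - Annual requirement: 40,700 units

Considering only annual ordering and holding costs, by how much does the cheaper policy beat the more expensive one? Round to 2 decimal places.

TC(Q) = (D/Q)S + (Q/2)H
TC(481) = (40,700/481)×200 + (481/2)×20 = £21,733.08
TC(1,641) = (40,700/1,641)×200 + (1,641/2)×20 = £21,370.39
Cheaper: Q = 1,641.  Difference = £362.69

£362.69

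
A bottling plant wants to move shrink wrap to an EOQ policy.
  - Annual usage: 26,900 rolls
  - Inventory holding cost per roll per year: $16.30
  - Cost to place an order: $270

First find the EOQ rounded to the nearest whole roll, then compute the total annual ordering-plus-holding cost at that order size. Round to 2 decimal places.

Optimal lot size Q* = (2 × 26,900 × $270 / $16.3)^½ ≈ 944.02 → Q = 944 rolls
Annual ordering cost = (D/Q)·S = (26,900/944) × 270 = $7,693.86
Annual holding cost  = (Q/2)·H = (944/2) × 16.3 = $7,693.60
Total = $7,693.86 + $7,693.60 = $15,387.46

$15,387.46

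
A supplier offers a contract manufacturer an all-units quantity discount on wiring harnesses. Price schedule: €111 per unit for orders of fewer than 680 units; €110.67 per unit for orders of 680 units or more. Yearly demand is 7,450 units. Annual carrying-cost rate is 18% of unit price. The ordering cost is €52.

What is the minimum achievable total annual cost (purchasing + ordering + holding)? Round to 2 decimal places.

€830,884.53

H₁ = 18%×€111 = €19.9800;  H₂ = 18%×€110.67 = €19.9206
EOQ₁ = √(2×7,450×52/19.9800) = 196.92  (< 680, feasible at tier 1)
EOQ₂ = √(2×7,450×52/19.9206) = 197.22  (< 680 → use Q = 680 at tier-2 price)
TC(tier 1 (EOQ₁), Q≈196.9) = €830,884.53
TC(tier 2, Q≈680.0) = €831,834.21
Minimum at tier 1 (EOQ₁): €830,884.53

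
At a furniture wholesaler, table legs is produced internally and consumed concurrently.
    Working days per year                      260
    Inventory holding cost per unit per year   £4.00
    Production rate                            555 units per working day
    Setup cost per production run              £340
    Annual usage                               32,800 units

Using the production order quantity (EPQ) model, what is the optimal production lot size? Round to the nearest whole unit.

Daily demand d = 32,800/260 = 126.154; p = 555; 1 − d/p = 0.77270
EPQ = √(2DS / (H(1 − d/p)))
    = √(2 × 32,800 × 340 / (4 × 0.77270)) ≈ 2,686.32

2,686 units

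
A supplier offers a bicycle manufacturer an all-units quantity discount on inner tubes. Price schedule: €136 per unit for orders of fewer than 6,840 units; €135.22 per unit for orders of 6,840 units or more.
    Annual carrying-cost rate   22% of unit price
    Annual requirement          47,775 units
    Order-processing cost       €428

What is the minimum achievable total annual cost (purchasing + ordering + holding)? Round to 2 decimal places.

€6,532,379.86

H₁ = 22%×€136 = €29.9200;  H₂ = 22%×€135.22 = €29.7484
EOQ₁ = √(2×47,775×428/29.9200) = 1,169.11  (< 6,840, feasible at tier 1)
EOQ₂ = √(2×47,775×428/29.7484) = 1,172.48  (< 6,840 → use Q = 6,840 at tier-2 price)
TC(tier 1 (EOQ₁), Q≈1,169.1) = €6,532,379.86
TC(tier 2, Q≈6,840.0) = €6,564,864.46
Minimum at tier 1 (EOQ₁): €6,532,379.86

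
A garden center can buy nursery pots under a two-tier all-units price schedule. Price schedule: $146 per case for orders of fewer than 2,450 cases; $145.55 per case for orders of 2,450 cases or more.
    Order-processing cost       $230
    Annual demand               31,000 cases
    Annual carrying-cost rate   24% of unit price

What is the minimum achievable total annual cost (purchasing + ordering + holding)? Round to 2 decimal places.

$4,548,353.31

H₁ = 24%×$146 = $35.0400;  H₂ = 24%×$145.55 = $34.9320
EOQ₁ = √(2×31,000×230/35.0400) = 637.94  (< 2,450, feasible at tier 1)
EOQ₂ = √(2×31,000×230/34.9320) = 638.92  (< 2,450 → use Q = 2,450 at tier-2 price)
TC(tier 1 (EOQ₁), Q≈637.9) = $4,548,353.31
TC(tier 2, Q≈2,450.0) = $4,557,751.90
Minimum at tier 1 (EOQ₁): $4,548,353.31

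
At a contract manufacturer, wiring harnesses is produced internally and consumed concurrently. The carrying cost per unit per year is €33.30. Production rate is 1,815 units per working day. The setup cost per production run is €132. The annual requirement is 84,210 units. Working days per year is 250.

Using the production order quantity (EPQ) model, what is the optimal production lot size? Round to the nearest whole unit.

905 units

Daily demand d = 84,210/250 = 336.840; p = 1815; 1 − d/p = 0.81441
EPQ = √(2DS / (H(1 − d/p)))
    = √(2 × 84,210 × 132 / (33.3 × 0.81441)) ≈ 905.40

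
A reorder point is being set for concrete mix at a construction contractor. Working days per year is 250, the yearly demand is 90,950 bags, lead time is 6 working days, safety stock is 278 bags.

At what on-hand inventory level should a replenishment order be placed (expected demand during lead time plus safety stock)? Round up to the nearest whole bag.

2,461 bags

Daily demand d = 90,950 / 250 = 363.800 bags/day
Demand during lead time = 363.800 × 6 = 2,182.80
Reorder point = 2,182.80 + 278 = 2,460.80 → round up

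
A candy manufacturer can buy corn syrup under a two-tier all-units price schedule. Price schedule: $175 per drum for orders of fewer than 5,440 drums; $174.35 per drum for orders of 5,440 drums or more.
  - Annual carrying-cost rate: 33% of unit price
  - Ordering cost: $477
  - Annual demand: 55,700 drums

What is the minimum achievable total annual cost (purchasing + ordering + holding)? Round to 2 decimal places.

H₁ = 33%×$175 = $57.7500;  H₂ = 33%×$174.35 = $57.5355
EOQ₁ = √(2×55,700×477/57.7500) = 959.24  (< 5,440, feasible at tier 1)
EOQ₂ = √(2×55,700×477/57.5355) = 961.02  (< 5,440 → use Q = 5,440 at tier-2 price)
TC(tier 1 (EOQ₁), Q≈959.2) = $9,802,895.92
TC(tier 2, Q≈5,440.0) = $9,872,675.55
Minimum at tier 1 (EOQ₁): $9,802,895.92

$9,802,895.92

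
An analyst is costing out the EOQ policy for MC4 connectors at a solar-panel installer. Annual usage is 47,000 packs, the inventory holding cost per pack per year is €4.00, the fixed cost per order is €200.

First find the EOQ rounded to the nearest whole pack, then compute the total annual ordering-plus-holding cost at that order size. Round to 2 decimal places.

Q* = √(2·D·S / H) = √(2·47,000·200 / 4) = √4,700,000.0 ≈ 2,167.95 → Q = 2,168 packs
Orders/yr = 47,000/2,168 = 21.679; ordering cost = 21.679 × €200 = €4,335.79
Average inventory = 2,168/2 = 1084; holding cost = 1084 × €4 = €4,336.00
Total = €4,335.79 + €4,336.00 = €8,671.79

€8,671.79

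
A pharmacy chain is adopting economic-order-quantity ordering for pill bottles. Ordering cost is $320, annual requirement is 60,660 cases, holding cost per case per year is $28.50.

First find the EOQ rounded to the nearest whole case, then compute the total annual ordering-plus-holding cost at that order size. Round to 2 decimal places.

$33,263.17

Optimal lot size Q* = (2 × 60,660 × $320 / $28.5)^½ ≈ 1,167.13 → Q = 1,167 cases
Annual ordering cost = (D/Q)·S = (60,660/1,167) × 320 = $16,633.42
Annual holding cost  = (Q/2)·H = (1,167/2) × 28.5 = $16,629.75
Total = $16,633.42 + $16,629.75 = $33,263.17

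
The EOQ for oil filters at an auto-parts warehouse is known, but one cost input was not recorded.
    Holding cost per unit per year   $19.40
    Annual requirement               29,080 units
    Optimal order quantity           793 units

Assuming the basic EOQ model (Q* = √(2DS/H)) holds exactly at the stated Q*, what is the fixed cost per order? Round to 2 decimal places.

$209.76

From Q* = √(2DS/H) ⇒ Q*² = 2DS/H.
S = Q²H / (2D) = 793² × 19.4 / (2 × 29,080) = 209.7605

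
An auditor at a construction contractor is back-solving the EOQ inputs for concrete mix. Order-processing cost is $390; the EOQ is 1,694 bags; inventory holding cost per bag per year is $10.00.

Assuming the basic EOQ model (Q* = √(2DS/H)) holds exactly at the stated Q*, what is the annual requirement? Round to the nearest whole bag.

EOQ relation: Q² = 2DS/H, so rearrange for the unknown.
D = Q²H / (2S) = 1,694² × 10 / (2 × 390) = 36,790.21

36,790 bags per year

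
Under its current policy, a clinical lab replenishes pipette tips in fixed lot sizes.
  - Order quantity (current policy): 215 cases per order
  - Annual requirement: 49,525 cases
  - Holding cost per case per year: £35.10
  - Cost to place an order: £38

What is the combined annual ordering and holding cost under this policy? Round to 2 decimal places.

£12,526.51

Ordering: D/Q × S = 49,525/215 × £38 = £8,753.26
Holding:  Q/2 × H = 215/2 × £35.1 = £3,773.25
Total = £8,753.26 + £3,773.25 = £12,526.51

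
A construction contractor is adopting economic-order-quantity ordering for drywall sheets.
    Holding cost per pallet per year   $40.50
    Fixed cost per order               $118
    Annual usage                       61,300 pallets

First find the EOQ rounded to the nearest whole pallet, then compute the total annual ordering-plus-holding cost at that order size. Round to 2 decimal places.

EOQ = √(2DS/H) = √(2 × 61,300 × 118 / 40.5)
    = √(357,204.94) ≈ 597.67 → Q = 598 pallets
Orders/yr = 61,300/598 = 102.508; ordering cost = 102.508 × $118 = $12,095.99
Average inventory = 598/2 = 299; holding cost = 299 × $40.5 = $12,109.50
Total = $12,095.99 + $12,109.50 = $24,205.49

$24,205.49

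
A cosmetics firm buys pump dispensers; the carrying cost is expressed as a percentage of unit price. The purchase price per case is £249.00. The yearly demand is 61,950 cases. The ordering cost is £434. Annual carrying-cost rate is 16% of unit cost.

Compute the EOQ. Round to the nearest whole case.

1,162 cases

Holding cost per case per year: H = 16% × £249 = £39.8400
Optimal lot size Q* = (2 × 61,950 × £434 / £39.84)^½ ≈ 1,161.77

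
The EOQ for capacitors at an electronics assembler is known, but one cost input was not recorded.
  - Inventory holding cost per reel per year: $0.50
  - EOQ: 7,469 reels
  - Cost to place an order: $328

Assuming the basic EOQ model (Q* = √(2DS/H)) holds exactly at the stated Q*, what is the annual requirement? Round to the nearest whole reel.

42,520 reels per year

Since Q* = (2DS/H)^½, squaring gives Q*²·H = 2DS.
D = Q²H / (2S) = 7,469² × 0.5 / (2 × 328) = 42,519.79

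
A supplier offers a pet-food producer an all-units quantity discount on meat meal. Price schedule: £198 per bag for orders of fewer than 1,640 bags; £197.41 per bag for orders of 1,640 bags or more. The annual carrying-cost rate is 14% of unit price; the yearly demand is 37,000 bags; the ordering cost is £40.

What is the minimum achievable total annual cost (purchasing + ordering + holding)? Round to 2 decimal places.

H₁ = 14%×£198 = £27.7200;  H₂ = 14%×£197.41 = £27.6374
EOQ₁ = √(2×37,000×40/27.7200) = 326.78  (< 1,640, feasible at tier 1)
EOQ₂ = √(2×37,000×40/27.6374) = 327.26  (< 1,640 → use Q = 1,640 at tier-2 price)
TC(tier 1 (EOQ₁), Q≈326.8) = £7,335,058.21
TC(tier 2, Q≈1,640.0) = £7,327,735.11
Minimum at tier 2: £7,327,735.11

£7,327,735.11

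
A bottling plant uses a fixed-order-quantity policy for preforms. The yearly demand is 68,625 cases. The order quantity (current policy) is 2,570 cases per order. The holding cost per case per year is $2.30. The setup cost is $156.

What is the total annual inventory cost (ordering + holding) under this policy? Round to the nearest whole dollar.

$7,121

Orders/yr = 68,625/2,570 = 26.702; ordering cost = 26.702 × $156 = $4,165.56
Average inventory = 2,570/2 = 1285; holding cost = 1285 × $2.3 = $2,955.50
Total = $4,165.56 + $2,955.50 = $7,121.06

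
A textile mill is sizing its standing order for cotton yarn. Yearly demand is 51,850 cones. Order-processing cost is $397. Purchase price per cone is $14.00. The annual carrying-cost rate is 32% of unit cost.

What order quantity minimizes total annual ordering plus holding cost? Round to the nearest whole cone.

3,031 cones

Holding cost per cone per year: H = 32% × $14 = $4.4800
Q* = √(2·D·S / H) = √(2·51,850·397 / 4.48) = √9,189,486.6 ≈ 3,031.42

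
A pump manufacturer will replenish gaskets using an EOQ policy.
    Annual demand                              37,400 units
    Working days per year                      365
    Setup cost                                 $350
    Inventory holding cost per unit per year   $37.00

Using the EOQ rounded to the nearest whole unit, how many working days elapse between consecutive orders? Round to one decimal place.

8.2 days

Q* = √(2·D·S / H) = √(2·37,400·350 / 37) = √707,567.6 ≈ 841.17 → Q = 841 units
Days between orders = 365 / (D/Q) = 365 / 44.471 ≈ 8.208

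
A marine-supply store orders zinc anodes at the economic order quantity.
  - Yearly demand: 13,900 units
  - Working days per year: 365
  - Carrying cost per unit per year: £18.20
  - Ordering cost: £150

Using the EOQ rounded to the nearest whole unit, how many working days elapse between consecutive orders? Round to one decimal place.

EOQ = √(2DS/H) = √(2 × 13,900 × 150 / 18.2)
    = √(229,120.88) ≈ 478.67 → Q = 479 units
Days between orders = 365 / (D/Q) = 365 / 29.019 ≈ 12.578

12.6 days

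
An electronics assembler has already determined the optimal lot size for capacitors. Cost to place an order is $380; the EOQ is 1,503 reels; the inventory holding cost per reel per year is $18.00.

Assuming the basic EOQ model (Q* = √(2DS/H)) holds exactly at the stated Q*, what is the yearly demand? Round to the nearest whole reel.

53,503 reels per year

EOQ relation: Q² = 2DS/H, so rearrange for the unknown.
D = Q²H / (2S) = 1,503² × 18 / (2 × 380) = 53,502.84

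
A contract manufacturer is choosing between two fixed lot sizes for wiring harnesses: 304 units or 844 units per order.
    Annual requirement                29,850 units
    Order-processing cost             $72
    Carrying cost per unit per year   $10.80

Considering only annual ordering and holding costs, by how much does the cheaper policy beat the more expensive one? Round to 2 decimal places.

$1,607.29

For each Q, cost = (D/Q)·S + (Q/2)·H.
TC(304) = (29,850/304)×72 + (304/2)×10.8 = $8,711.34
TC(844) = (29,850/844)×72 + (844/2)×10.8 = $7,104.05
Lots of 844 are cheaper by $1,607.29.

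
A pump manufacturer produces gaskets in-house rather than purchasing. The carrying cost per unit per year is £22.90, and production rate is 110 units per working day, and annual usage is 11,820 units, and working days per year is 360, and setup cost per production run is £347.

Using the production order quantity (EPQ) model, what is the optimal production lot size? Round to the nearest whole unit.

d = 11,820/360 = 32.8333 units/day;  effective holding cost H(1 − d/p) = 22.9·(1 − 32.8333/110) = 16.06470
Q* = √(2DS / H_eff) = √(2·11,820·347 / 16.06470) ≈ 714.58

715 units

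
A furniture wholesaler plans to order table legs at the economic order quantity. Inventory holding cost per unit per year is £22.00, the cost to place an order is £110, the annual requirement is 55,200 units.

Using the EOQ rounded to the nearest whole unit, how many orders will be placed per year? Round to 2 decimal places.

74.29 orders per year

Q* = √(2·D·S / H) = √(2·55,200·110 / 22) = √552,000.0 ≈ 742.97 → Q = 743
N = D/Q = 55,200/743 ≈ 74.293 orders/yr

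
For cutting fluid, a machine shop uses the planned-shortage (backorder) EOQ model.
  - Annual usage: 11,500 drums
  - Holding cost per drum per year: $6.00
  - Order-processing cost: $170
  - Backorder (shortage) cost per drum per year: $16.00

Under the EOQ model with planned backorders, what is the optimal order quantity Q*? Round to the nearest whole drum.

947 drums

Q* = √(2DS/H) · √((H + b)/b)
   = √(2 × 11,500 × 170 / 6) · √((6 + 16) / 16)
   = 807.259 × 1.1726 ≈ 946.59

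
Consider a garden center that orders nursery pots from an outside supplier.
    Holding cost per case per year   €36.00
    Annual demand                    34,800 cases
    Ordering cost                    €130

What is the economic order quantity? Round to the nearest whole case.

501 cases

Optimal lot size Q* = (2 × 34,800 × €130 / €36)^½ ≈ 501.33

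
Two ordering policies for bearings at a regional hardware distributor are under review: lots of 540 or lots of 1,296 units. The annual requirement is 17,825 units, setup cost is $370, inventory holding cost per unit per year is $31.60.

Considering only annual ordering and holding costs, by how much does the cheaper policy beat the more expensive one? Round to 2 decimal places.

Annual cost at Q: ordering D·S/Q plus holding Q·H/2.
TC(540) = (17,825/540)×370 + (540/2)×31.6 = $20,745.43
TC(1,296) = (17,825/1,296)×370 + (1,296/2)×31.6 = $25,565.73
Lots of 540 are cheaper by $4,820.30.

$4,820.30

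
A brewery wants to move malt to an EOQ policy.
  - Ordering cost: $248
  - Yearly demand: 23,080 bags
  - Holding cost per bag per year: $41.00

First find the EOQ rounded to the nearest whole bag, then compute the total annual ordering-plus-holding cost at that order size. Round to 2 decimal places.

Q* = √(2·D·S / H) = √(2·23,080·248 / 41) = √279,211.7 ≈ 528.40 → Q = 528 bags
Ordering: D/Q × S = 23,080/528 × $248 = $10,840.61
Holding:  Q/2 × H = 528/2 × $41 = $10,824.00
Total = $10,840.61 + $10,824.00 = $21,664.61

$21,664.61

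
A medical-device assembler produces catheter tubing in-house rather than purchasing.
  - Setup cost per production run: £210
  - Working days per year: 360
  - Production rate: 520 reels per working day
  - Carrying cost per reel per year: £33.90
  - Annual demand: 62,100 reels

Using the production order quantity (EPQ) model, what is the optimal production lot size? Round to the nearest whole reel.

d = 62,100/360 = 172.5000 reels/day;  effective holding cost H(1 − d/p) = 33.9·(1 − 172.5000/520) = 22.65433
Q* = √(2DS / H_eff) = √(2·62,100·210 / 22.65433) ≈ 1,072.99

1,073 reels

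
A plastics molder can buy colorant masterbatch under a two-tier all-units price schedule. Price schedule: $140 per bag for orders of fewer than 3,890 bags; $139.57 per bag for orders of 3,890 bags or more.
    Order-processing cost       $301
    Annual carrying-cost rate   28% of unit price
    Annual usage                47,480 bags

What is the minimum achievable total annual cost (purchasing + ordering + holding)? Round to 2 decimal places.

$6,680,673.15

H₁ = 28%×$140 = $39.2000;  H₂ = 28%×$139.57 = $39.0796
EOQ₁ = √(2×47,480×301/39.2000) = 853.91  (< 3,890, feasible at tier 1)
EOQ₂ = √(2×47,480×301/39.0796) = 855.22  (< 3,890 → use Q = 3,890 at tier-2 price)
TC(tier 1 (EOQ₁), Q≈853.9) = $6,680,673.15
TC(tier 2, Q≈3,890.0) = $6,706,467.32
Minimum at tier 1 (EOQ₁): $6,680,673.15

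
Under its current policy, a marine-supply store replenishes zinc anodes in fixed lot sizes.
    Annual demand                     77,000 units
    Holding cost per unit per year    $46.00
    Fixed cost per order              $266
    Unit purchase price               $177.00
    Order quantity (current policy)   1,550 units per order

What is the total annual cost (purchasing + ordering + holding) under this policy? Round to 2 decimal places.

Ordering: D/Q × S = 77,000/1,550 × $266 = $13,214.19
Holding:  Q/2 × H = 1,550/2 × $46 = $35,650.00
Purchase cost = D·C = 77,000 × 177 = $13,629,000.00
Total = $13,214.19 + $35,650.00 + $13,629,000.00 = $13,677,864.19

$13,677,864.19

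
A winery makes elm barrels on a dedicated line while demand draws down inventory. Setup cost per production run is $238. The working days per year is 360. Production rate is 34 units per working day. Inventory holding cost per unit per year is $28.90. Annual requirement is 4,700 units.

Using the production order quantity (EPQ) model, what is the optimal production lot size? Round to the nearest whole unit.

354 units

Daily demand d = 4,700/360 = 13.056; p = 34; 1 − d/p = 0.61601
EPQ = √(2DS / (H(1 − d/p)))
    = √(2 × 4,700 × 238 / (28.9 × 0.61601)) ≈ 354.49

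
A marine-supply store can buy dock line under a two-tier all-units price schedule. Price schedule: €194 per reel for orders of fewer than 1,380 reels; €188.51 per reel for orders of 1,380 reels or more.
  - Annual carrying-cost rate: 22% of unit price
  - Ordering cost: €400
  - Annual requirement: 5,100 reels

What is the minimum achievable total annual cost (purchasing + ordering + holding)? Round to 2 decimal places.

H₁ = 22%×€194 = €42.6800;  H₂ = 22%×€188.51 = €41.4722
EOQ₁ = √(2×5,100×400/42.6800) = 309.18  (< 1,380, feasible at tier 1)
EOQ₂ = √(2×5,100×400/41.4722) = 313.65  (< 1,380 → use Q = 1,380 at tier-2 price)
TC(tier 1 (EOQ₁), Q≈309.2) = €1,002,596.00
TC(tier 2, Q≈1,380.0) = €991,495.08
Minimum at tier 2: €991,495.08

€991,495.08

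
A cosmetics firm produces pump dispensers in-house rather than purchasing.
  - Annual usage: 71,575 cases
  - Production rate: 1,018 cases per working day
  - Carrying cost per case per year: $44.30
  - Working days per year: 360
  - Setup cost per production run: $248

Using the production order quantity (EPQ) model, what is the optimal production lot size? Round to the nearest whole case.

Daily demand d = 71,575/360 = 198.819; p = 1018; 1 − d/p = 0.80470
EPQ = √(2DS / (H(1 − d/p)))
    = √(2 × 71,575 × 248 / (44.3 × 0.80470)) ≈ 997.94

998 cases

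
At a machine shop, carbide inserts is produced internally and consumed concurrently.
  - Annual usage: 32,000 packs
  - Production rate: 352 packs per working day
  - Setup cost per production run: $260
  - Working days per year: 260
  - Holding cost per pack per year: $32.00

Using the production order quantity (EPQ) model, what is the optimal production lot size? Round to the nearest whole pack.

d = 32,000/260 = 123.0769 packs/day;  effective holding cost H(1 − d/p) = 32·(1 − 123.0769/352) = 20.81119
Q* = √(2DS / H_eff) = √(2·32,000·260 / 20.81119) ≈ 894.19

894 packs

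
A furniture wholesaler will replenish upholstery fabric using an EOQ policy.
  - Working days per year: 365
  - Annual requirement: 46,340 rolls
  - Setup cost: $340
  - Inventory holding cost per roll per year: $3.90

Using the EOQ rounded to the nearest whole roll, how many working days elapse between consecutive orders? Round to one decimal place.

22.4 days

Q* = √(2·D·S / H) = √(2·46,340·340 / 3.9) = √8,079,794.9 ≈ 2,842.50 → Q = 2,842 rolls
T = Q/D × 365 days = 2,842/46,340 × 365 = 22.385 days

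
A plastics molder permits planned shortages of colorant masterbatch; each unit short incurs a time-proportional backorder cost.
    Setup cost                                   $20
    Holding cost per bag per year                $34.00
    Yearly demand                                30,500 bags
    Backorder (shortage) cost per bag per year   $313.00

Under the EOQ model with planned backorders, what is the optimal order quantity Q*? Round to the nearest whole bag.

199 bags

Basic EOQ = √(2·30,500·20/34) = 189.426
Backorder adjustment √((H+b)/b) = √((34+313)/313) = 1.0529
Q* = 189.426 × 1.0529 ≈ 199.45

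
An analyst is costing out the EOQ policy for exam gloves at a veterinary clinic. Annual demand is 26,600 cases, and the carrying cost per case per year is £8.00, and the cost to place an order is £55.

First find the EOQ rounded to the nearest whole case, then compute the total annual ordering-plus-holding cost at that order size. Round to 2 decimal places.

£4,838.18

EOQ = √(2DS/H) = √(2 × 26,600 × 55 / 8)
    = √(365,750.00) ≈ 604.77 → Q = 605 cases
Orders/yr = 26,600/605 = 43.967; ordering cost = 43.967 × £55 = £2,418.18
Average inventory = 605/2 = 302.5; holding cost = 302.5 × £8 = £2,420.00
Total = £2,418.18 + £2,420.00 = £4,838.18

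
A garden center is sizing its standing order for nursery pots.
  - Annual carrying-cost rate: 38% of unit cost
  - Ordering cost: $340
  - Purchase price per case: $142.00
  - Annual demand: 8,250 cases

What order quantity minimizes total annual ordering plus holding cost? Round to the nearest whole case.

Carrying cost H = $142 × 38% = $53.9600/case/yr
2DS/H = 2·8,250·340/53.96 = 103,965.90
EOQ = √103,965.90 ≈ 322.44

322 cases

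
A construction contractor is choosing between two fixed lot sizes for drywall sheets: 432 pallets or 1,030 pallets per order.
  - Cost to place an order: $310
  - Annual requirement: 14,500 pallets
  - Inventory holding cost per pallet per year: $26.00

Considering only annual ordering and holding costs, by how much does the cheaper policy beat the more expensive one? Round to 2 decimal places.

$1,732.99

TC(Q) = (D/Q)S + (Q/2)H
TC(432) = (14,500/432)×310 + (432/2)×26 = $16,021.09
TC(1,030) = (14,500/1,030)×310 + (1,030/2)×26 = $17,754.08
Lots of 432 are cheaper by $1,732.99.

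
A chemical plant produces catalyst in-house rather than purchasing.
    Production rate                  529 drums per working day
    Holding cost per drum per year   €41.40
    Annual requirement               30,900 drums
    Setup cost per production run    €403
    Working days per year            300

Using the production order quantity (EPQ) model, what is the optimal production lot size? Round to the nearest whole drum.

864 drums

d = 30,900/300 = 103.0000 drums/day;  effective holding cost H(1 − d/p) = 41.4·(1 − 103.0000/529) = 33.33913
Q* = √(2DS / H_eff) = √(2·30,900·403 / 33.33913) ≈ 864.31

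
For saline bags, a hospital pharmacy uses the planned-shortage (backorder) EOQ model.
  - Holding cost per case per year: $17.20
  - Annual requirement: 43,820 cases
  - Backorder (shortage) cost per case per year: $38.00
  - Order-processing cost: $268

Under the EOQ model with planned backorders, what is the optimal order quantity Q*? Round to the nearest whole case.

1,408 cases

Q* = √(2DS/H) · √((H + b)/b)
   = √(2 × 43,820 × 268 / 17.2) · √((17.2 + 38) / 38)
   = 1,168.569 × 1.2053 ≈ 1,408.42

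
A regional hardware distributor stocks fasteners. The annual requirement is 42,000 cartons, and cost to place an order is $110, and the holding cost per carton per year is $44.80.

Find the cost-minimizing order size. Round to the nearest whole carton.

Optimal lot size Q* = (2 × 42,000 × $110 / $44.8)^½ ≈ 454.15

454 cartons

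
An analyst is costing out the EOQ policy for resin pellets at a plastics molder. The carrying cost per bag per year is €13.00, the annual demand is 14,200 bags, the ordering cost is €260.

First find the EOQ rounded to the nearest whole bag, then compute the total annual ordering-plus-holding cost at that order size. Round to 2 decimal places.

€9,797.55

2DS/H = 2·14,200·260/13 = 568,000.00
EOQ = √568,000.00 ≈ 753.66 → Q = 754 bags
Ordering: D/Q × S = 14,200/754 × €260 = €4,896.55
Holding:  Q/2 × H = 754/2 × €13 = €4,901.00
Total = €4,896.55 + €4,901.00 = €9,797.55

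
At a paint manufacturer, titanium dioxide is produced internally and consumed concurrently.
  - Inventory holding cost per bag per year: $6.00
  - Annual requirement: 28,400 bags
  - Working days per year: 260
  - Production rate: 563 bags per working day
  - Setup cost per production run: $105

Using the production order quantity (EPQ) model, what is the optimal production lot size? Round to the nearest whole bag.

1,111 bags

d = 28,400/260 = 109.2308 bags/day;  effective holding cost H(1 − d/p) = 6·(1 − 109.2308/563) = 4.83591
Q* = √(2DS / H_eff) = √(2·28,400·105 / 4.83591) ≈ 1,110.53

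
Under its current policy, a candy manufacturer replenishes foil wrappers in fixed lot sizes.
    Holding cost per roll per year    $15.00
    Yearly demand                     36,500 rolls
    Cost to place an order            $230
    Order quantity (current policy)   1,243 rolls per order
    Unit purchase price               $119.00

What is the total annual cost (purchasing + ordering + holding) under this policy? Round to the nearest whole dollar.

$4,359,576

Orders/yr = 36,500/1,243 = 29.364; ordering cost = 29.364 × $230 = $6,753.82
Average inventory = 1,243/2 = 621.5; holding cost = 621.5 × $15 = $9,322.50
Purchase cost = D·C = 36,500 × 119 = $4,343,500.00
Total = $6,753.82 + $9,322.50 + $4,343,500.00 = $4,359,576.32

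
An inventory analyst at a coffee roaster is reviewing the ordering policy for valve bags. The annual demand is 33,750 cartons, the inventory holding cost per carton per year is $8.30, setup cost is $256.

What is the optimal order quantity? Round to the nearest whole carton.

Q* = √(2·D·S / H) = √(2·33,750·256 / 8.3) = √2,081,927.7 ≈ 1,442.89

1,443 cartons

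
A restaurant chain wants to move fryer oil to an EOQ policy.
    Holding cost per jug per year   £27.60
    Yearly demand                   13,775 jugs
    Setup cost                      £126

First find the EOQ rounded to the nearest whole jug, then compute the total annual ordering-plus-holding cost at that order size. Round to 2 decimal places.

Q* = √(2·D·S / H) = √(2·13,775·126 / 27.6) = √125,771.7 ≈ 354.64 → Q = 355 jugs
Orders/yr = 13,775/355 = 38.803; ordering cost = 38.803 × £126 = £4,889.15
Average inventory = 355/2 = 177.5; holding cost = 177.5 × £27.6 = £4,899.00
Total = £4,889.15 + £4,899.00 = £9,788.15

£9,788.15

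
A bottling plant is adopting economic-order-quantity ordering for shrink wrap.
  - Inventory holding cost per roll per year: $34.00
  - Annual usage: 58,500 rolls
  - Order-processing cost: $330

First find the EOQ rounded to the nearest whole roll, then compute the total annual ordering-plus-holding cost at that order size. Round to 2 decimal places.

$36,231.76

2DS/H = 2·58,500·330/34 = 1,135,588.24
EOQ = √1,135,588.24 ≈ 1,065.64 → Q = 1,066 rolls
Annual ordering cost = (D/Q)·S = (58,500/1,066) × 330 = $18,109.76
Annual holding cost  = (Q/2)·H = (1,066/2) × 34 = $18,122.00
Total = $18,109.76 + $18,122.00 = $36,231.76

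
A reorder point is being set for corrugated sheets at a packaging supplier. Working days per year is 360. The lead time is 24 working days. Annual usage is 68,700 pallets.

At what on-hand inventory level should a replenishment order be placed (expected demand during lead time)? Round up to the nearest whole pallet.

Daily demand d = 68,700 / 360 = 190.833 pallets/day
Demand during lead time = 190.833 × 24 = 4,580.00
Reorder point = 4,580.00 → round up

4,580 pallets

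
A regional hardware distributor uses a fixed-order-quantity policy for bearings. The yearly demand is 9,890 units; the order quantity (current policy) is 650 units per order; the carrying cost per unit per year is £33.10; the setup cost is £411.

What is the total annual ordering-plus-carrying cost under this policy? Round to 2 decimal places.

£17,011.02

Ordering: D/Q × S = 9,890/650 × £411 = £6,253.52
Holding:  Q/2 × H = 650/2 × £33.1 = £10,757.50
Total = £6,253.52 + £10,757.50 = £17,011.02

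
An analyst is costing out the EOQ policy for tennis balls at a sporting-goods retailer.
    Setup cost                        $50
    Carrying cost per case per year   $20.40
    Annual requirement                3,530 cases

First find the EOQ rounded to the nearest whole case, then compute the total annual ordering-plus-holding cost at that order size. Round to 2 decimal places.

$2,683.52

2DS/H = 2·3,530·50/20.4 = 17,303.92
EOQ = √17,303.92 ≈ 131.54 → Q = 132 cases
Annual ordering cost = (D/Q)·S = (3,530/132) × 50 = $1,337.12
Annual holding cost  = (Q/2)·H = (132/2) × 20.4 = $1,346.40
Total = $1,337.12 + $1,346.40 = $2,683.52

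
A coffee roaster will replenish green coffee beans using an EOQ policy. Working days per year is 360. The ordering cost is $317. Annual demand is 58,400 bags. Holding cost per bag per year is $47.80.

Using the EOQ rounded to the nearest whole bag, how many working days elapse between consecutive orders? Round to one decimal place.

5.4 days

Optimal lot size Q* = (2 × 58,400 × $317 / $47.8)^½ ≈ 880.11 → Q = 880 bags
T = Q/D × 360 days = 880/58,400 × 360 = 5.425 days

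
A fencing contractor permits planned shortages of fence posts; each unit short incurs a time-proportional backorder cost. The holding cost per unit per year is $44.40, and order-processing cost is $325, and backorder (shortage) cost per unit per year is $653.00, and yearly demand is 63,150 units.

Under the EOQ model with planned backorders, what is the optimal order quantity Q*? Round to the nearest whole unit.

Basic EOQ = √(2·63,150·325/44.4) = 961.506
Backorder adjustment √((H+b)/b) = √((44.4+653)/653) = 1.0334
Q* = 961.506 × 1.0334 ≈ 993.66

994 units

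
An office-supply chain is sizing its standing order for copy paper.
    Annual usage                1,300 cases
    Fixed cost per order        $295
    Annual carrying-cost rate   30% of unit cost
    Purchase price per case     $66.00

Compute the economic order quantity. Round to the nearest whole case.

Holding cost per case per year: H = 30% × $66 = $19.8000
2DS/H = 2·1,300·295/19.8 = 38,737.37
EOQ = √38,737.37 ≈ 196.82

197 cases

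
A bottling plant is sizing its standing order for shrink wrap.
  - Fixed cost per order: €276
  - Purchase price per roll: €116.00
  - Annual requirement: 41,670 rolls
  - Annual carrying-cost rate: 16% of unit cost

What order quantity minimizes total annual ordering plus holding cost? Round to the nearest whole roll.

Holding cost per roll per year: H = 16% × €116 = €18.5600
Optimal lot size Q* = (2 × 41,670 × €276 / €18.56)^½ ≈ 1,113.25

1,113 rolls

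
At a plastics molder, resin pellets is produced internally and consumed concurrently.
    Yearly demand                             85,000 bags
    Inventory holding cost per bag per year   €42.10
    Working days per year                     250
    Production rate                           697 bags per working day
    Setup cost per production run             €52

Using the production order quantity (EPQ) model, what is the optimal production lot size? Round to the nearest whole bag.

640 bags

Daily demand d = 85,000/250 = 340.000; p = 697; 1 − d/p = 0.51220
EPQ = √(2DS / (H(1 − d/p)))
    = √(2 × 85,000 × 52 / (42.1 × 0.51220)) ≈ 640.28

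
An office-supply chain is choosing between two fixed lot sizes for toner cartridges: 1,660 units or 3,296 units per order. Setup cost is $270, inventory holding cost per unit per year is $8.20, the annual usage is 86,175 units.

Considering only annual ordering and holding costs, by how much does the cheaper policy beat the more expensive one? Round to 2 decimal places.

$249.58

TC(Q) = (D/Q)S + (Q/2)H
TC(1,660) = (86,175/1,660)×270 + (1,660/2)×8.2 = $20,822.42
TC(3,296) = (86,175/3,296)×270 + (3,296/2)×8.2 = $20,572.84
|ΔTC| = |$20,822.42 − $20,572.84| = $249.58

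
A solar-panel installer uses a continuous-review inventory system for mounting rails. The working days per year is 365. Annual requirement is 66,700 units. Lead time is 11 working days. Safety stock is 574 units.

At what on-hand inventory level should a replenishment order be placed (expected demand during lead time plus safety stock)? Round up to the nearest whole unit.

Daily demand d = 66,700 / 365 = 182.740 units/day
Demand during lead time = 182.740 × 11 = 2,010.14
Reorder point = 2,010.14 + 574 = 2,584.14 → round up

2,585 units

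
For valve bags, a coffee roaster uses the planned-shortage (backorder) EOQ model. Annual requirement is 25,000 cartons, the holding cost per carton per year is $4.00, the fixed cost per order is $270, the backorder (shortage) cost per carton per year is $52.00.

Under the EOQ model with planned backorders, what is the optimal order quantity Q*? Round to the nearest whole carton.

Basic EOQ = √(2·25,000·270/4) = 1,837.117
Backorder adjustment √((H+b)/b) = √((4+52)/52) = 1.0377
Q* = 1,837.117 × 1.0377 ≈ 1,906.47

1,906 cartons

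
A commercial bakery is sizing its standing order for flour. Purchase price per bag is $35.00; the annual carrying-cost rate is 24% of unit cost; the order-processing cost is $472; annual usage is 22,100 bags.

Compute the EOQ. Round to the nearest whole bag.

1,576 bags

H = i·C = 0.24 × $35 = $8.4000 per bag-year
Q* = √(2·D·S / H) = √(2·22,100·472 / 8.4) = √2,483,619.0 ≈ 1,575.95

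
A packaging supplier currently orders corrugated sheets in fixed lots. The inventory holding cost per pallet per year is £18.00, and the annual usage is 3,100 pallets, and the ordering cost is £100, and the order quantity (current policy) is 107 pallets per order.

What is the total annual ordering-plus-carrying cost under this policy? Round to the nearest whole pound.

Orders/yr = 3,100/107 = 28.972; ordering cost = 28.972 × £100 = £2,897.20
Average inventory = 107/2 = 53.5; holding cost = 53.5 × £18 = £963.00
Total = £2,897.20 + £963.00 = £3,860.20

£3,860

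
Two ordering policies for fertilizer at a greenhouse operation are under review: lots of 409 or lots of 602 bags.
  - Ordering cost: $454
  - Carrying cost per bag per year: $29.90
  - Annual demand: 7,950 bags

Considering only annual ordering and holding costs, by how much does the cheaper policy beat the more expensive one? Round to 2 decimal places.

$56.17

For each Q, cost = (D/Q)·S + (Q/2)·H.
TC(409) = (7,950/409)×454 + (409/2)×29.9 = $14,939.24
TC(602) = (7,950/602)×454 + (602/2)×29.9 = $14,995.41
|ΔTC| = |$14,939.24 − $14,995.41| = $56.17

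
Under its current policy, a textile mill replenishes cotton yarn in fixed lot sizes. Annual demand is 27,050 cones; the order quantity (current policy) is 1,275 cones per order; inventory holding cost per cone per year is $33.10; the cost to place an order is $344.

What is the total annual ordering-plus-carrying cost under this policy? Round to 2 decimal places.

Annual ordering cost = (D/Q)·S = (27,050/1,275) × 344 = $7,298.20
Annual holding cost  = (Q/2)·H = (1,275/2) × 33.1 = $21,101.25
Total = $7,298.20 + $21,101.25 = $28,399.45

$28,399.45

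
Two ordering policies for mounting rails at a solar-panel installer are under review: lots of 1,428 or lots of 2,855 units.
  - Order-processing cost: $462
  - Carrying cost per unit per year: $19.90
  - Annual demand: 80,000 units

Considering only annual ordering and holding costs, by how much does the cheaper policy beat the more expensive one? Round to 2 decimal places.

$1,262.01

TC(Q) = (D/Q)S + (Q/2)H
TC(1,428) = (80,000/1,428)×462 + (1,428/2)×19.9 = $40,090.95
TC(2,855) = (80,000/2,855)×462 + (2,855/2)×19.9 = $41,352.96
Lots of 1,428 are cheaper by $1,262.01.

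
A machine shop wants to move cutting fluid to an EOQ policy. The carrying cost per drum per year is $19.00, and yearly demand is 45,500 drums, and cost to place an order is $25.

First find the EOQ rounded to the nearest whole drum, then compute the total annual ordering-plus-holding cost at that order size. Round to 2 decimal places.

Optimal lot size Q* = (2 × 45,500 × $25 / $19)^½ ≈ 346.03 → Q = 346 drums
Annual ordering cost = (D/Q)·S = (45,500/346) × 25 = $3,287.57
Annual holding cost  = (Q/2)·H = (346/2) × 19 = $3,287.00
Total = $3,287.57 + $3,287.00 = $6,574.57

$6,574.57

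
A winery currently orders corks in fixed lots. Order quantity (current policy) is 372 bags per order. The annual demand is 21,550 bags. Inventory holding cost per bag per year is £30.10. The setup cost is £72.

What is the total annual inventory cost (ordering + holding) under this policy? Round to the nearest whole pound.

Annual ordering cost = (D/Q)·S = (21,550/372) × 72 = £4,170.97
Annual holding cost  = (Q/2)·H = (372/2) × 30.1 = £5,598.60
Total = £4,170.97 + £5,598.60 = £9,769.57

£9,770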